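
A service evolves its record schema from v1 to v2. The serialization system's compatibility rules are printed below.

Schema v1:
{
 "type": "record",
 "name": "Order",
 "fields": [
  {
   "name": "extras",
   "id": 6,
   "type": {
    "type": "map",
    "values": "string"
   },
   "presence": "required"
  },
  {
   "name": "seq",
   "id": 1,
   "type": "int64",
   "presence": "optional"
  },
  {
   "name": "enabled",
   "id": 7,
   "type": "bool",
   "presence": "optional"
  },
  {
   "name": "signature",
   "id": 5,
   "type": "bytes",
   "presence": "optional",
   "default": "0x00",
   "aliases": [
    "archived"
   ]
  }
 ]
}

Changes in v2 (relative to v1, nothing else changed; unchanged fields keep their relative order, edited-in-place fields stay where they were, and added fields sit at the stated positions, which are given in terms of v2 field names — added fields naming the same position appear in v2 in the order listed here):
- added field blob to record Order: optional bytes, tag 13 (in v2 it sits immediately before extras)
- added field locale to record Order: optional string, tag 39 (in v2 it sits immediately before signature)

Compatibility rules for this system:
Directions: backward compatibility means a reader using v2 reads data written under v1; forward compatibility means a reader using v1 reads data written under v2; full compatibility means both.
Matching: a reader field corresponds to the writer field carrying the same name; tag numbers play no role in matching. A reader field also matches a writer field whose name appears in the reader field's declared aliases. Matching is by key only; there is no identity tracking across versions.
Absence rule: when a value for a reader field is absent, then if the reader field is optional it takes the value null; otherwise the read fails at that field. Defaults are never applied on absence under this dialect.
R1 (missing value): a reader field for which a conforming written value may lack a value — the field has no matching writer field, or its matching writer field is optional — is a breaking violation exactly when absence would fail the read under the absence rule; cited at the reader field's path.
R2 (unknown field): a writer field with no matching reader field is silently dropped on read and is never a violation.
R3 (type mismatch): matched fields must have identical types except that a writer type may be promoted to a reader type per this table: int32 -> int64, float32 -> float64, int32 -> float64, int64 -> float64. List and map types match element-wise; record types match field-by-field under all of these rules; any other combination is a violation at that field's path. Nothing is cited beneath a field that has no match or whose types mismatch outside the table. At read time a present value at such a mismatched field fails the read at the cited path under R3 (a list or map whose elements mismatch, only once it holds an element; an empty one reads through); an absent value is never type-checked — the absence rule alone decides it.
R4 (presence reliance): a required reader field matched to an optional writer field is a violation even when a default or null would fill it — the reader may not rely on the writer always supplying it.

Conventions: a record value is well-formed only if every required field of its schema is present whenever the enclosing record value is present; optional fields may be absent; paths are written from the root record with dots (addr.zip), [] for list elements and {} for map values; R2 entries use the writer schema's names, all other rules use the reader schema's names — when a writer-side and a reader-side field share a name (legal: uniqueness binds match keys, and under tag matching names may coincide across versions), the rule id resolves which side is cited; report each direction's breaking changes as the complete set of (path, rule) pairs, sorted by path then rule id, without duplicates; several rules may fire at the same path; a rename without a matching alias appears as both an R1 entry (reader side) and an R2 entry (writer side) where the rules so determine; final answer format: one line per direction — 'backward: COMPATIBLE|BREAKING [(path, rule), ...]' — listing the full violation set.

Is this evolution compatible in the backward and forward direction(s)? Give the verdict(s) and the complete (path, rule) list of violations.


backward: COMPATIBLE []; forward: COMPATIBLE []

in Order below, arrows point writer -> reader
backward pass over Order, reader schema v2, writer schema v1:
  blob: no writer-side match
  extras: paired with writer extras (map<string, string> -> map<string, string>; writer required)
  seq: paired with writer seq (int64 -> int64; writer optional)
  enabled: paired with writer enabled (bool -> bool; writer optional)
  locale: no writer-side match
  signature: paired with writer signature (bytes -> bytes; writer optional)
  nothing fires on Order: backward is COMPATIBLE
forward pass over Order, reader schema v1, writer schema v2:
  extras: paired with writer extras (map<string, string> -> map<string, string>; writer required)
  seq: paired with writer seq (int64 -> int64; writer optional)
  enabled: paired with writer enabled (bool -> bool; writer optional)
  signature: paired with writer signature (bytes -> bytes; writer optional)
  writer field blob has no reader counterpart
  writer field locale has no reader counterpart
  nothing fires on Order: forward is COMPATIBLE


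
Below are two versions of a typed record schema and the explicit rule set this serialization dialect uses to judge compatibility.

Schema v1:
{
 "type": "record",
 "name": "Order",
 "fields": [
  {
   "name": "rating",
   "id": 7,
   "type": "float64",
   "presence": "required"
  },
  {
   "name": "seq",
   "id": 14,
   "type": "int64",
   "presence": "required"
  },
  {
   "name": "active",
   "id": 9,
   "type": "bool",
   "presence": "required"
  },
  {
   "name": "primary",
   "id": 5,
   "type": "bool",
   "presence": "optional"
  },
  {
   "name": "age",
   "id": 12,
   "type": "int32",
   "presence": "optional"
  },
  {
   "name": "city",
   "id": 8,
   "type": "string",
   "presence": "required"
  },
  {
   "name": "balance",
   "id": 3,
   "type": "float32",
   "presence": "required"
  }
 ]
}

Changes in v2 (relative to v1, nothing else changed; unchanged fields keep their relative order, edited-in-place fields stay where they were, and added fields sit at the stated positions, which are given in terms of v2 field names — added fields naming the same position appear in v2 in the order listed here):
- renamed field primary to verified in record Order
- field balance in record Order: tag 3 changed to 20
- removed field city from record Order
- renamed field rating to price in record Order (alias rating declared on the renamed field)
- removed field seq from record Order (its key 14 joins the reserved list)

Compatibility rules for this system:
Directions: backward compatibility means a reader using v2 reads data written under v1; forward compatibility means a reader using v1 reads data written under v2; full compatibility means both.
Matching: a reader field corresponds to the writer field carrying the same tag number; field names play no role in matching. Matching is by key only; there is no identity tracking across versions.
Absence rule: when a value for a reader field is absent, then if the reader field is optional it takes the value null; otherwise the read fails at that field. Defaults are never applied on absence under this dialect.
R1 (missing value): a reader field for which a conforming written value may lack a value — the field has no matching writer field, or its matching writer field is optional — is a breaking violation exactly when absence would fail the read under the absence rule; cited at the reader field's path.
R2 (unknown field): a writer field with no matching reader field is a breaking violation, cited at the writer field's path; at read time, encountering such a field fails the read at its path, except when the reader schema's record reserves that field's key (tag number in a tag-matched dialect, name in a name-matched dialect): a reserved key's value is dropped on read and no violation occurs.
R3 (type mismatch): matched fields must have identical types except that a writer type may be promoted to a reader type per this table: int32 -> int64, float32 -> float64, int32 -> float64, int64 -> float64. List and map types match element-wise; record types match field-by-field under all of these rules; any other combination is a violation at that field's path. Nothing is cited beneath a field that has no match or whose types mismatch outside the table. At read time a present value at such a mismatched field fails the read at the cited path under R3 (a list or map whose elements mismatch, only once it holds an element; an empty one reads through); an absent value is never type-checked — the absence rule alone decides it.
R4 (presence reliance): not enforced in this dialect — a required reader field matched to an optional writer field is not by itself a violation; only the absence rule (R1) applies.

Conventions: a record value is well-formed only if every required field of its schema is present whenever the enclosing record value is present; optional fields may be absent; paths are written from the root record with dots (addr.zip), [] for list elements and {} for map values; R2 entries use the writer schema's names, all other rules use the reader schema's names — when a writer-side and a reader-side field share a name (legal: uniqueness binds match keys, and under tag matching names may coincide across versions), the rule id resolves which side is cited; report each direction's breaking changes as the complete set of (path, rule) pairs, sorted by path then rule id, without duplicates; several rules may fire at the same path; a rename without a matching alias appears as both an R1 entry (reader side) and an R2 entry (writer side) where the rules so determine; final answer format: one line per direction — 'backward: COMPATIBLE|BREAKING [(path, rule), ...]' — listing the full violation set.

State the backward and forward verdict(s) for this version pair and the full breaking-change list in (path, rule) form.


backward: BREAKING [(balance, R1), (balance, R2), (city, R2)]; forward: BREAKING [(balance, R1), (balance, R2), (city, R1), (seq, R1)]

in Order below, arrows point writer -> reader
backward pass over Order, reader schema v2, writer schema v1:
  price <- rating (float64 -> float64, writer required)
  active <- active (bool -> bool, writer required)
  verified <- primary (bool -> bool, writer optional)
  age <- age (int32 -> int32, writer optional)
  balance: no writer match
  writer seq: unknown to reader
  writer city: unknown to reader
  writer balance: unknown to reader
  breaking: (balance, R1)
  breaking: (balance, R2)
  breaking: (city, R2)
  => backward verdict for Order: BREAKING, 3 violation(s)
forward pass over Order, reader schema v1, writer schema v2:
  rating <- price (float64 -> float64, writer required)
  seq: no writer match
  active <- active (bool -> bool, writer required)
  primary <- verified (bool -> bool, writer optional)
  age <- age (int32 -> int32, writer optional)
  city: no writer match
  balance: no writer match
  writer balance: unknown to reader
  breaking: (balance, R1)
  breaking: (balance, R2)
  breaking: (city, R1)
  breaking: (seq, R1)
  => forward verdict for Order: BREAKING, 4 violation(s)


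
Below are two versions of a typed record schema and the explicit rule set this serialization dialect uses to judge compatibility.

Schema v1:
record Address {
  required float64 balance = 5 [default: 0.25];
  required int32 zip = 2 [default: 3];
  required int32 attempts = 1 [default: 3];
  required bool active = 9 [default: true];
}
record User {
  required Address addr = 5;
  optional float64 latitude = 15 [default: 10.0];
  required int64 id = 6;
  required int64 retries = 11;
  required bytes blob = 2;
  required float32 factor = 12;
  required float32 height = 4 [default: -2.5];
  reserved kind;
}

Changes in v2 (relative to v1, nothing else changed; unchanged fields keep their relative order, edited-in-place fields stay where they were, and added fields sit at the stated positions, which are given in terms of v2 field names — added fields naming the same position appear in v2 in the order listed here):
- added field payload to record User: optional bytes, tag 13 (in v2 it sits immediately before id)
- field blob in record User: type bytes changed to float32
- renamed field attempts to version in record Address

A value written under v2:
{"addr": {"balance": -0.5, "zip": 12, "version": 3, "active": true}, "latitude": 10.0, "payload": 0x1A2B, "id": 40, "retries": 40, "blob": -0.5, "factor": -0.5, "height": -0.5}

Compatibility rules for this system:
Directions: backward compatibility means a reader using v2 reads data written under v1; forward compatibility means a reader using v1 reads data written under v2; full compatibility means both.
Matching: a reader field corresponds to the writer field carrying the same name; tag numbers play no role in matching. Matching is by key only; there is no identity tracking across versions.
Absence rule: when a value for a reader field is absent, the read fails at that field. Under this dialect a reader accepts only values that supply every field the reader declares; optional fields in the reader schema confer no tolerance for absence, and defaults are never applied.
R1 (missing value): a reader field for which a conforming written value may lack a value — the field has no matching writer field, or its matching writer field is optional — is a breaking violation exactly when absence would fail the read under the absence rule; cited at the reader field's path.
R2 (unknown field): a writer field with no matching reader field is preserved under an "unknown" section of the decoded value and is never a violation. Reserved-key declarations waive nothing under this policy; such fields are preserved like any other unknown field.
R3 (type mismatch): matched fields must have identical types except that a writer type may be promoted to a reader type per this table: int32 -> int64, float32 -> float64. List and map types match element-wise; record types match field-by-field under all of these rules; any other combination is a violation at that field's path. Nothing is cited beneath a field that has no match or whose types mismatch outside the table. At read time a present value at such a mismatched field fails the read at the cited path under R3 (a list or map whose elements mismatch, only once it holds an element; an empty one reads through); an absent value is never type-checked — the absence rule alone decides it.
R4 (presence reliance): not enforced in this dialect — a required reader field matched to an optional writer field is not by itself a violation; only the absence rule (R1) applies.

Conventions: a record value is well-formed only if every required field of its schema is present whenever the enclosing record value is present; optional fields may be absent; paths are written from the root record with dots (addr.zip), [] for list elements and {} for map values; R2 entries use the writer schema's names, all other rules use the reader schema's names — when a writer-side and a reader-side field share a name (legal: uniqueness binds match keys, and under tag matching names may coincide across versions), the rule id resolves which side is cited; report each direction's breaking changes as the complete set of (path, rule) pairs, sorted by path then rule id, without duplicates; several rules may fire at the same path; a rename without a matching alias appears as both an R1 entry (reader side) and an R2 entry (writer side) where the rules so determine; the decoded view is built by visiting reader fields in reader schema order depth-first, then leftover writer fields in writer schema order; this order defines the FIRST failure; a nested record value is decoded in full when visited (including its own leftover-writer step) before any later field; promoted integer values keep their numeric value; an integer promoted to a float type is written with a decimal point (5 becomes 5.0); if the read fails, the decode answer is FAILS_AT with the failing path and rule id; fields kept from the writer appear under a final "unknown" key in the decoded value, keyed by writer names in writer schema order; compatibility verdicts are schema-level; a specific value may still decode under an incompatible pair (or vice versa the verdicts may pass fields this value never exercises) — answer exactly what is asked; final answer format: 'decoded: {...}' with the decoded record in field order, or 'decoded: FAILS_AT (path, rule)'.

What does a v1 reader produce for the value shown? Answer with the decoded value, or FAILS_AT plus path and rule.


the writer's type comes first in each User pair
migrating the User value to v1:
  addr.balance := -0.5
  addr.zip := 12
  read fails at addr.attempts under R1 (no fill)
  => FAILS_AT (addr.attempts, R1)
ruling out the remaining User differences:
  added field payload to record User: optional bytes, tag 13 (in v2 it sits immediately before id) -> a verdict-level change on User — the shown value reads the same
  field blob in record User: type bytes changed to float32 -> a verdict-level change on User — the shown value reads the same

decoded: FAILS_AT (addr.attempts, R1)


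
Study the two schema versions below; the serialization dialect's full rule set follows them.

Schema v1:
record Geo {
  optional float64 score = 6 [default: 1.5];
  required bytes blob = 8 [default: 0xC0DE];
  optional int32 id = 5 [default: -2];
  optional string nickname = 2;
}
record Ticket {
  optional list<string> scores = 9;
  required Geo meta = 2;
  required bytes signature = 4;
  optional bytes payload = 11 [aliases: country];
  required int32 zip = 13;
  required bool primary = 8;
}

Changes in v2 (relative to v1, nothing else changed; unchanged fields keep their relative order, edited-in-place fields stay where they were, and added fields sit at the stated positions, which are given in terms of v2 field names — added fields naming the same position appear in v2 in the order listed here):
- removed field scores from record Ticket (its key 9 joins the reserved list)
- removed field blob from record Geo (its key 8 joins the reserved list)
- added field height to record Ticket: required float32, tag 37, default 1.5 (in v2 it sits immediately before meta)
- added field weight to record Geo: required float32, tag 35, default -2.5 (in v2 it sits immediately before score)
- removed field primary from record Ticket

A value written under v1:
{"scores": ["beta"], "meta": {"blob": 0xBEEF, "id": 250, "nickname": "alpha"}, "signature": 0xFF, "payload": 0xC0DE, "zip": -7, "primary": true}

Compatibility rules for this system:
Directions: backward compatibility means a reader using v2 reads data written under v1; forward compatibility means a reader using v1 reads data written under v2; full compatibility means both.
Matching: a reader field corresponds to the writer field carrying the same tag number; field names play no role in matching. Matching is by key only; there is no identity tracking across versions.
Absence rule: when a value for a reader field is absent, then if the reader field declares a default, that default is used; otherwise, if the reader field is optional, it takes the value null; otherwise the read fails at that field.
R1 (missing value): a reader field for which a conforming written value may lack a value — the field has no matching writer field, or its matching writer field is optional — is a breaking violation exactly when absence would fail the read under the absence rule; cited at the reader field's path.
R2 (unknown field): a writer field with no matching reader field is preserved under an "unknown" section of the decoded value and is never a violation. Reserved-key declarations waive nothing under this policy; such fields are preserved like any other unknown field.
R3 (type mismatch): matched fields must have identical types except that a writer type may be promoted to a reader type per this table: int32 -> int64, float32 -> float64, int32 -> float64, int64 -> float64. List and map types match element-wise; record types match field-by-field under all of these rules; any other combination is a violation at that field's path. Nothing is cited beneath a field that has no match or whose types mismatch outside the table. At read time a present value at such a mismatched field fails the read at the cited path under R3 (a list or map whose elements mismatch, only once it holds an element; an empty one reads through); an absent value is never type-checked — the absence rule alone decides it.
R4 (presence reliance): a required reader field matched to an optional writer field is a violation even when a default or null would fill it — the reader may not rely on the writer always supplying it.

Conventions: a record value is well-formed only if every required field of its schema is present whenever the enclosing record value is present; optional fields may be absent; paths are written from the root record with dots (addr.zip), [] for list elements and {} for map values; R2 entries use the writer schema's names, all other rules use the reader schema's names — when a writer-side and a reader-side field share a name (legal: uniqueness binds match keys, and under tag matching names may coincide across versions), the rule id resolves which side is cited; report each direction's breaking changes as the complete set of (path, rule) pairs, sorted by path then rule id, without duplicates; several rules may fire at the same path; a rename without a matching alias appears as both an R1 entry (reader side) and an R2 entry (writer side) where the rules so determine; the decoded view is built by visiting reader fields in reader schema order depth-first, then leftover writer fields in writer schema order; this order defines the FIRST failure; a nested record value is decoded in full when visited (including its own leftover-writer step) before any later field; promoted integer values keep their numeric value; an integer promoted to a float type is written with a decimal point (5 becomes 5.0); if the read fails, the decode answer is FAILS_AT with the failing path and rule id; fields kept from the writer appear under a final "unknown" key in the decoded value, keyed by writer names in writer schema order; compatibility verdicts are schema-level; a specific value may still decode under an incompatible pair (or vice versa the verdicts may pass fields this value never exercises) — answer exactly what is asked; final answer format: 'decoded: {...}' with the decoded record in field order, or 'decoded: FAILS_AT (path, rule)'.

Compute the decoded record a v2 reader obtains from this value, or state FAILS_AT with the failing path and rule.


decoded: {"height": 1.5, "meta": {"weight": -2.5, "score": 1.5, "id": 250, "nickname": "alpha", "unknown": {"blob": 0xBEEF}}, "signature": 0xFF, "payload": 0xC0DE, "zip": -7, "unknown": {"scores": ["beta"], "primary": true}}

in Ticket below, arrows point writer -> reader
decode walk for Ticket under reader schema v2:
  height := 1.5 (no value, default fills)
  meta.weight := -2.5 (no value, default fills)
  meta.score := 1.5 (no value, default fills)
  meta.id := 250
  meta.nickname := "alpha"
  writer meta.blob: kept under "unknown"
  signature := 0xFF
  payload := 0xC0DE
  zip := -7
  writer scores: kept under "unknown"
  writer primary: kept under "unknown"
  => decoded: {"height": 1.5, "meta": {"weight": -2.5, "score": 1.5, "id": 250, "nickname": "alpha", "unknown": {"blob": 0xBEEF}}, "signature": 0xFF, "payload": 0xC0DE, "zip": -7, "unknown": {"scores": ["beta"], "primary": true}}


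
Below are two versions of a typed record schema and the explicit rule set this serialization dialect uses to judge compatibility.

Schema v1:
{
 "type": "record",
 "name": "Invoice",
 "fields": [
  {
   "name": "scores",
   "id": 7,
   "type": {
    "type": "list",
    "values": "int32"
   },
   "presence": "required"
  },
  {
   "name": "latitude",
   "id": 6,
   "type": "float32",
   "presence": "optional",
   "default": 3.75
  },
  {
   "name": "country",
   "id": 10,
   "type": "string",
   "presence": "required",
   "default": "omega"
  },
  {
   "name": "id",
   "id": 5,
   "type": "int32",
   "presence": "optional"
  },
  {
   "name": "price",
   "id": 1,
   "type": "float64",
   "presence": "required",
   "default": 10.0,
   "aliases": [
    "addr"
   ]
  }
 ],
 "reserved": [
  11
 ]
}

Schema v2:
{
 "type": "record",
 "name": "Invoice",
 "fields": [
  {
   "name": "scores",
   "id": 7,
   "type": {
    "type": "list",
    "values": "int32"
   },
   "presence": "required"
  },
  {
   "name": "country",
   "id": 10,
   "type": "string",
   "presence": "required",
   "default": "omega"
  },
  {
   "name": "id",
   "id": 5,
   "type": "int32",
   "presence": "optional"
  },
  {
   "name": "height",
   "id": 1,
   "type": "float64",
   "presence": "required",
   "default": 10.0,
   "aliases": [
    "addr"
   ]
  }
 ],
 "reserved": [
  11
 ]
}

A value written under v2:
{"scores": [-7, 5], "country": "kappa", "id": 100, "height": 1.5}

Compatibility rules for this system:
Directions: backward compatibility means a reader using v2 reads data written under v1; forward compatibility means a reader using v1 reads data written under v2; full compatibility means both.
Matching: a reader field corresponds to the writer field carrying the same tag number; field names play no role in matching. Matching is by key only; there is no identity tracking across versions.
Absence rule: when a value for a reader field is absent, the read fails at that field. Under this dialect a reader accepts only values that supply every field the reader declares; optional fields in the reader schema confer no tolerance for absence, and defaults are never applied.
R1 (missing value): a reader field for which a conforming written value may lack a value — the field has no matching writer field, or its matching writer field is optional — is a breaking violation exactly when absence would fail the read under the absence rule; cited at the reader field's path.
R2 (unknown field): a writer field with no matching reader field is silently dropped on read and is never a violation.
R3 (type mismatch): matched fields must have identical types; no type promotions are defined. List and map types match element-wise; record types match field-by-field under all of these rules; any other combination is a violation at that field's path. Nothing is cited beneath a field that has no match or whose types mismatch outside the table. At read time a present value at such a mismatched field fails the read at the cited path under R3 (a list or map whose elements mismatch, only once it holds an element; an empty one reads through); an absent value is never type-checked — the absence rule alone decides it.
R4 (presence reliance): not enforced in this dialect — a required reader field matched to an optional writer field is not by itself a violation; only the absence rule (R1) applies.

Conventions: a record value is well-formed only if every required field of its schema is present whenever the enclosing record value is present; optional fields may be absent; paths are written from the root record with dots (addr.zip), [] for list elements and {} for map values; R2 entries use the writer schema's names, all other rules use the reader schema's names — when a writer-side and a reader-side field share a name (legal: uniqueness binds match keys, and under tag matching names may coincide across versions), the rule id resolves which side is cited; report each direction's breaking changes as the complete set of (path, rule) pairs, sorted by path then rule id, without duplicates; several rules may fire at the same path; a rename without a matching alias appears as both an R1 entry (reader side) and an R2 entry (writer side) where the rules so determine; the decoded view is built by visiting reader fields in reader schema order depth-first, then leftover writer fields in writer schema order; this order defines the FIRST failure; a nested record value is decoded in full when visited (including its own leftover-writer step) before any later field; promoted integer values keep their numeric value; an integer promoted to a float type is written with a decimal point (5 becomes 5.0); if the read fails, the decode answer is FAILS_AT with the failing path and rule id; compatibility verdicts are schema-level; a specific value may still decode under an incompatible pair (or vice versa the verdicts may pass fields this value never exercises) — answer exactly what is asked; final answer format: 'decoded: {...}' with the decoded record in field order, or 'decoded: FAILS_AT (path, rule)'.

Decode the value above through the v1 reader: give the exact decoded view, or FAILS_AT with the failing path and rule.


decoded: FAILS_AT (latitude, R1)

in Invoice below, arrows point writer -> reader
migrating the Invoice value to v1:
  scores := [-7, 5]
  read fails at latitude under R1 (no fill)
  => FAILS_AT (latitude, R1)
the rest of the Invoice diff is inert for this question:
  renamed field price to height in record Invoice -> triggers nothing under the printed rules; the Invoice answer is the same either way


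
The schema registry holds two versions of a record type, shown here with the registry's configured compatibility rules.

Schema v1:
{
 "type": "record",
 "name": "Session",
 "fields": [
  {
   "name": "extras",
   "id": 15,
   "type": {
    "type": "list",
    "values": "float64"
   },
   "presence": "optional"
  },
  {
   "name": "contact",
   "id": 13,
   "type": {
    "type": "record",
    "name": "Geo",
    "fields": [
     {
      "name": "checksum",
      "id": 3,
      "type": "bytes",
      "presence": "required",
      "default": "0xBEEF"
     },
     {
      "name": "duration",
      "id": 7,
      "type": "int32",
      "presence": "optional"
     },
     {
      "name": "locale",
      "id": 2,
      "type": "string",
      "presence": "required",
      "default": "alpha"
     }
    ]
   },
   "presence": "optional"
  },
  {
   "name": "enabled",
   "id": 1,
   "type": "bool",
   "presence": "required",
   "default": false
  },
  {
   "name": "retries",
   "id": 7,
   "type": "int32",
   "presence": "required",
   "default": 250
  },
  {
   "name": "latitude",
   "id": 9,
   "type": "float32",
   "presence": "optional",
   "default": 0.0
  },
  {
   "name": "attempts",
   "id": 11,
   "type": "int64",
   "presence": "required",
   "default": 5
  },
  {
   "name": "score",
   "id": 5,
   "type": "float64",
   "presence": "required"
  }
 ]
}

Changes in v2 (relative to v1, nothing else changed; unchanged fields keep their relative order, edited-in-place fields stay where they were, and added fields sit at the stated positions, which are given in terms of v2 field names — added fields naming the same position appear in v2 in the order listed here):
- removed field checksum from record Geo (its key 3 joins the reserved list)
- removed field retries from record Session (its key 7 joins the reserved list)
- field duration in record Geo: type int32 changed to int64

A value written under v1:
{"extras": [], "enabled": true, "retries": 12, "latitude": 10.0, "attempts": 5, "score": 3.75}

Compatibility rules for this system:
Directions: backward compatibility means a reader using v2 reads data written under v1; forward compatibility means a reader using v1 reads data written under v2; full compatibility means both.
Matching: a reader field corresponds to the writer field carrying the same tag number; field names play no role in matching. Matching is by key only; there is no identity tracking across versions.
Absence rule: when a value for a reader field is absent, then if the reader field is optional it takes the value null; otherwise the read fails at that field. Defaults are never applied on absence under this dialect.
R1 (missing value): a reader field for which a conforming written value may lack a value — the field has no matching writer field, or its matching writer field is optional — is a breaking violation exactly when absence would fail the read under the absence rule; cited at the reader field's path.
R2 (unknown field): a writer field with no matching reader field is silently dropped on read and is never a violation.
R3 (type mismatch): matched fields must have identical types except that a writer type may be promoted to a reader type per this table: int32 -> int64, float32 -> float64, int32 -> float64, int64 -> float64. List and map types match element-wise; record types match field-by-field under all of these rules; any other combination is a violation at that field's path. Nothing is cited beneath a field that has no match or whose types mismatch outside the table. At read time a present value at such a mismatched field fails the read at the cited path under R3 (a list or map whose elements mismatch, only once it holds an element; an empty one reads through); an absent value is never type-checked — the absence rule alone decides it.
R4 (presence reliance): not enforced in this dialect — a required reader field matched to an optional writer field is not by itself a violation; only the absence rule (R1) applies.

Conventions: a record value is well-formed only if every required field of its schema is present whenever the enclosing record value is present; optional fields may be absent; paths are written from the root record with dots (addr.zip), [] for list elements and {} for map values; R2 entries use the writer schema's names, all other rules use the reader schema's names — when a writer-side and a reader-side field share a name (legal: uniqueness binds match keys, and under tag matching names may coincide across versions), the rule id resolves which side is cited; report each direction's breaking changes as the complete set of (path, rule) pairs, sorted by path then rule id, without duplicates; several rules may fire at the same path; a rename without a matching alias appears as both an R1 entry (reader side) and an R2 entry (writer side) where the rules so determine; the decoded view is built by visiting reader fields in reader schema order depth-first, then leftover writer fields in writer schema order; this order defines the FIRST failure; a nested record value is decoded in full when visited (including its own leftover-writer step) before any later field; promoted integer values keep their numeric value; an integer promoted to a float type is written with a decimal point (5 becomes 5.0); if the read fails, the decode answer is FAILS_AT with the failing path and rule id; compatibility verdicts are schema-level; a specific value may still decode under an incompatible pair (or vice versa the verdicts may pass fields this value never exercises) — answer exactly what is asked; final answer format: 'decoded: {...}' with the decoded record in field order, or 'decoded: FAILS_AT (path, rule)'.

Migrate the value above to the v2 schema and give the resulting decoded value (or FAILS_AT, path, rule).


the writer's type comes first in each Session pair
migrating the Session value to v2:
  extras := []
  contact := null (missing; optional => null)
  enabled := true
  latitude := 10.0
  attempts := 5
  score := 3.75
  writer retries: no reader field; dropped
  => decoded: {"extras": [], "contact": null, "enabled": true, "latitude": 10.0, "attempts": 5, "score": 3.75}
ruling out the remaining Session differences:
  removed field checksum from record Geo (its key 3 joins the reserved list) -> a verdict-level change on Session — the shown value reads the same
  field duration in record Geo: type int32 changed to int64 -> a verdict-level change on Session — the shown value reads the same

decoded: {"extras": [], "contact": null, "enabled": true, "latitude": 10.0, "attempts": 5, "score": 3.75}


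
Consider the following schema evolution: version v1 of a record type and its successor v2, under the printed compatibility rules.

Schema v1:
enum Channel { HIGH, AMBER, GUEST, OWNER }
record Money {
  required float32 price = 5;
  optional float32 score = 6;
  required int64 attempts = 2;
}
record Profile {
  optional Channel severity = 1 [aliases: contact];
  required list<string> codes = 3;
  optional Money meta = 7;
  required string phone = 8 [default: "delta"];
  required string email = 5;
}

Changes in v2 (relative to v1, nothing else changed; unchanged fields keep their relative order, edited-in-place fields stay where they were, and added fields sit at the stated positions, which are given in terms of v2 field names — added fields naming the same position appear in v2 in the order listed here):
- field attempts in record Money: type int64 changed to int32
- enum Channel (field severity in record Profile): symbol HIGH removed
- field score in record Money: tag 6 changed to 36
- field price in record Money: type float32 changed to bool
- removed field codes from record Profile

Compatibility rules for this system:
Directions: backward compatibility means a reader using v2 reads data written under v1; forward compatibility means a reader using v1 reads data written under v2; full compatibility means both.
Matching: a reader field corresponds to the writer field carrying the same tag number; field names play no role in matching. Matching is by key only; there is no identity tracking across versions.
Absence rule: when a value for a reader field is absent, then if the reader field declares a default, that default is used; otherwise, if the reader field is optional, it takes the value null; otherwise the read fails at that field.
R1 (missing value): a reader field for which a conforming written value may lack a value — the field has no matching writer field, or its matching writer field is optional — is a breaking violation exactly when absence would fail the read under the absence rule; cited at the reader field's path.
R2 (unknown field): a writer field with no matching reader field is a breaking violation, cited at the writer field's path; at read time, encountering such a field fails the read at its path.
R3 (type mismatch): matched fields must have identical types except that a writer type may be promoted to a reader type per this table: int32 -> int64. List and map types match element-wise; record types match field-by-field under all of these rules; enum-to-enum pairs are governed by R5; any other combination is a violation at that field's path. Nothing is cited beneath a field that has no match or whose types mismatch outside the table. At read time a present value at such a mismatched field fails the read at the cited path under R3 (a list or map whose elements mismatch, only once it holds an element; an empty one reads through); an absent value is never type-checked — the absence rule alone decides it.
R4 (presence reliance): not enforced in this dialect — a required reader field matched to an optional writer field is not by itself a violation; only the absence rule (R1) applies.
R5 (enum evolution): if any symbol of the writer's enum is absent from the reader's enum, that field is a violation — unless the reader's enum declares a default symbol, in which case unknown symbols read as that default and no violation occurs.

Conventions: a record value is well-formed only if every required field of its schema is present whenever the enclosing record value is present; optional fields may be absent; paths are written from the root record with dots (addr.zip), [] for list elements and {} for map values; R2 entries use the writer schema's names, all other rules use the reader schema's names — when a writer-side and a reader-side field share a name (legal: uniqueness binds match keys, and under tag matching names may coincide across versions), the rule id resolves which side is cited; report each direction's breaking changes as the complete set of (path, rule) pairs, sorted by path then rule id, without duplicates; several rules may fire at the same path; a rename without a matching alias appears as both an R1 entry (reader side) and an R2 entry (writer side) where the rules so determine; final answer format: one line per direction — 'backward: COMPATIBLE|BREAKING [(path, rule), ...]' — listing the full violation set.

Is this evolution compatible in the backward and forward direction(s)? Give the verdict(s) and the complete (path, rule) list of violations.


backward: BREAKING [(codes, R2), (meta.attempts, R3), (meta.price, R3), (meta.score, R2), (severity, R5)]; forward: BREAKING [(codes, R1), (meta.price, R3), (meta.score, R2)]

in Profile below, arrows point writer -> reader
backward for Profile (reader v2, writer v1):
  severity: Channel -> Channel, writer optional; from severity
  meta: Money -> Money, writer optional; from meta
  phone: string -> string, writer required; from phone
  email: string -> string, writer required; from email
  leftover writer field: codes
  meta.price: float32 -> bool, writer required; from meta.price
  meta.score has no writer counterpart
  meta.attempts: int64 -> int32, writer required; from meta.attempts
  leftover writer field: meta.score
  violation R2 at codes
  violation R3 at meta.attempts
  violation R3 at meta.price
  violation R2 at meta.score
  violation R5 at severity
  => backward verdict for Profile: BREAKING, 5 violation(s)
forward for Profile (reader v1, writer v2):
  severity: Channel -> Channel, writer optional; from severity
  codes has no writer counterpart
  meta: Money -> Money, writer optional; from meta
  phone: string -> string, writer required; from phone
  email: string -> string, writer required; from email
  meta.price: bool -> float32, writer required; from meta.price
  meta.score has no writer counterpart
  meta.attempts: int32 -> int64, writer required; from meta.attempts
  leftover writer field: meta.score
  violation R1 at codes
  violation R3 at meta.price
  violation R2 at meta.score
  => forward verdict for Profile: BREAKING, 3 violation(s)
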